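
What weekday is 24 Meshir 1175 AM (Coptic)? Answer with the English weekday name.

Equivalently 27 February 1459 Gregorian, JDN 2254006.
JDN 2254006 mod 7 = 6, and JDN 0 was a Monday, so this is a Sunday.

Sunday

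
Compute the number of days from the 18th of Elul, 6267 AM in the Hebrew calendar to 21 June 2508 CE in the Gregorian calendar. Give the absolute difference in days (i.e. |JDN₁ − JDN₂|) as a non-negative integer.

299

First date → JDN 2636961; second date → JDN 2637260.
The interval is |2636961 − 2637260| = 299 days.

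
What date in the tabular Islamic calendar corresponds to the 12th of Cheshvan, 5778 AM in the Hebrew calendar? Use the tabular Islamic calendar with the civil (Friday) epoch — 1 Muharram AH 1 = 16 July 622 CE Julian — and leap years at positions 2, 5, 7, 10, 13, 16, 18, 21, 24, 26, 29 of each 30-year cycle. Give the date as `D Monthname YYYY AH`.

11 Safar 1439 AH

Julian Day Number of the source date = 2458059.
Converting JDN 2458059 to the tabular Islamic calendar gives 11 Safar 1439 AH.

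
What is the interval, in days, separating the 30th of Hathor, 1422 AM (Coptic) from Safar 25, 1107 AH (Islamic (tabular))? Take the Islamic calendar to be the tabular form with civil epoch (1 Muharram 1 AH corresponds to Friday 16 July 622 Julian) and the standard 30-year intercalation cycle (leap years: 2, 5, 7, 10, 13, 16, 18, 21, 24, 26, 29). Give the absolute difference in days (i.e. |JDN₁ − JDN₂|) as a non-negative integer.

JDN of the first date = 2344139.
JDN of the second date = 2340424.
|2340424 − 2344139| = 3715.

3715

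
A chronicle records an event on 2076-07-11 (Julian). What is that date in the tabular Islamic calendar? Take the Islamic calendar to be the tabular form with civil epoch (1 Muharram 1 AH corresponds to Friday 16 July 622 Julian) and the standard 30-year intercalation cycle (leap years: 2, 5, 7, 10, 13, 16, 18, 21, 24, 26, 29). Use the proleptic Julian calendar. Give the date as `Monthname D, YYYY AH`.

Sha'ban 22, 1499 AH

Julian Day Number of the source date = 2479509.
Converting JDN 2479509 to the tabular Islamic calendar gives 22 Sha'ban 1499 AH.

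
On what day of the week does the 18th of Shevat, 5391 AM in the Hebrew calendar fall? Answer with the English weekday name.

Equivalently 21 January 1631 Gregorian, JDN 2316791.
2316791 ≡ 1 (mod 7); counting from Monday = 0 gives Tuesday.

Tuesday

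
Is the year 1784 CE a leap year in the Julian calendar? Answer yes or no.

1784 mod 4 = 0, so it is a leap year in the Julian calendar.

yes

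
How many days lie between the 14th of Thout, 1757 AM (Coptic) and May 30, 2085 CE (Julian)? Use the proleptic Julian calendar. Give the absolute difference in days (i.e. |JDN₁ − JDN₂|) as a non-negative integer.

JDN of the first date = 2466422.
JDN of the second date = 2482754.
|2482754 − 2466422| = 16332.

16332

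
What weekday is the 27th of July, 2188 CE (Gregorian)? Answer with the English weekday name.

2520419 ≡ 6 (mod 7); counting from Monday = 0 gives Sunday.

Sunday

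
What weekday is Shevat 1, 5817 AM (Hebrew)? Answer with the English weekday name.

Saturday

In the Gregorian calendar this is 6 January 2057 (JDN 2472370).
Since JDN mod 7 = 5 (0 = Monday), the day is Saturday.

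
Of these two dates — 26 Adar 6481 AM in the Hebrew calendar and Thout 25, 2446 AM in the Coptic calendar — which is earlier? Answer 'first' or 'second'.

first

The two dates have Julian Day Numbers 2714961 and 2718090 respectively.
Since 2714961 < 2718090, the first date comes first.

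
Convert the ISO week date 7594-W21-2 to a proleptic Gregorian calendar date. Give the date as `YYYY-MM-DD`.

ISO week 1 of 7594 is the week containing the first Thursday of 7594.
Week 21, day 2 (Tuesday) lands on 7594-05-24.

7594-05-24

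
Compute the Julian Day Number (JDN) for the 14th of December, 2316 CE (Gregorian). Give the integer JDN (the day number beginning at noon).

JDN 2299161 is 15 October 1582 CE (Gregorian); the target day is +268148 days from there, so JDN = 2567309.

2567309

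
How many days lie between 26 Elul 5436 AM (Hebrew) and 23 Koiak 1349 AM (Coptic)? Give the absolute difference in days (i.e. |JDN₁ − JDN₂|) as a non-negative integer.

JDN of the first date = 2333454.
JDN of the second date = 2317499.
|2317499 − 2333454| = 15955.

15955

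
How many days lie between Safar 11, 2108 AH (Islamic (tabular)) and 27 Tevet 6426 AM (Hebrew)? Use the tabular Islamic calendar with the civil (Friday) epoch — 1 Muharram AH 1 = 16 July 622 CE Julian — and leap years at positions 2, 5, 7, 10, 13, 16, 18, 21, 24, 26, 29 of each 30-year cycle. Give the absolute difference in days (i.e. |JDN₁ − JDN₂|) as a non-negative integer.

309

First date → JDN 2695131; second date → JDN 2694822.
The interval is |2695131 − 2694822| = 309 days.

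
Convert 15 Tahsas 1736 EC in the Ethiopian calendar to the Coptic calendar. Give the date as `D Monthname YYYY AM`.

15 Koiak 1460 AM

The source date corresponds to 23 December 1743 in the Gregorian calendar (JDN 2358034).
That day falls on 15 Koiak 1460 AM in the Coptic calendar.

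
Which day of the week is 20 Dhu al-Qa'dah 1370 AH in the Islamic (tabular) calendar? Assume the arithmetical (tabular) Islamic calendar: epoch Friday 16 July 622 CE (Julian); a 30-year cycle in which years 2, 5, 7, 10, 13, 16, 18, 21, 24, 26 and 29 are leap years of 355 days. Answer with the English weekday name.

Thursday

This is JDN 2433882 (23 August 1951 Gregorian).
JDN 2433882 mod 7 = 3, and JDN 0 was a Monday, so this is a Thursday.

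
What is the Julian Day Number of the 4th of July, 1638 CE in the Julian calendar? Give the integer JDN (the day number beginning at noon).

In the Gregorian calendar the same day is 14 July 1638.
JDN 2451545 is 1 January 2000 CE (Gregorian); the target day is −132023 days from there, so JDN = 2319522.

2319522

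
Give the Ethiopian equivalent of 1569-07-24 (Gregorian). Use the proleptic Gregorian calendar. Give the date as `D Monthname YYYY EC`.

Julian Day Number of the source date = 2294330.
Converting JDN 2294330 to the Ethiopian calendar gives 20 Hamle 1561 EC.

20 Hamle 1561 EC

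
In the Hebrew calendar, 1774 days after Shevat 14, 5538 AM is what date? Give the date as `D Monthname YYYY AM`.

16 Tevet 5543 AM

The starting date is JDN 2370503; 2370503 + 1774 = 2372277.
JDN 2372277 corresponds to 16 Tevet 5543 AM.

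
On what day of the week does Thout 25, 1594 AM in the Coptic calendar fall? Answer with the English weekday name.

Equivalently 4 October 1877 Gregorian, JDN 2406897.
2406897 ≡ 3 (mod 7); counting from Monday = 0 gives Thursday.

Thursday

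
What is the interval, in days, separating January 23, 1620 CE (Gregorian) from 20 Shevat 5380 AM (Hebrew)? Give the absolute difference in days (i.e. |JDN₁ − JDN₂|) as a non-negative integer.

JDN of the first date = 2312775.
JDN of the second date = 2312777.
|2312777 − 2312775| = 2.

2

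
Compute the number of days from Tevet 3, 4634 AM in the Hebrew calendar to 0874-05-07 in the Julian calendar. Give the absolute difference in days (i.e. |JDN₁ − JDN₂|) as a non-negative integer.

161

JDN of the first date = 2040252.
JDN of the second date = 2040413.
|2040413 − 2040252| = 161.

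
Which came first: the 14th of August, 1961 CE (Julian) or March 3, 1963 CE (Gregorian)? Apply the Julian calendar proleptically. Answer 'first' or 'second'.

first

First date → JDN 2437539; second date → JDN 2438092.
JDN 2437539 < JDN 2438092, so the first date is earlier.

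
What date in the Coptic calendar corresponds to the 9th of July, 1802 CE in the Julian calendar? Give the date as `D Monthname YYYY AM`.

Both dates share Julian Day Number 2379428; in the Coptic calendar that is 15 Epip 1518 AM.

15 Epip 1518 AM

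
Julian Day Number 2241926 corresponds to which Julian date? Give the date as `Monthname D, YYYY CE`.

JDN 2241926 is 31 January 1426 in the proleptic Gregorian calendar.
In the Julian calendar that day is January 22, 1426 CE.

January 22, 1426 CE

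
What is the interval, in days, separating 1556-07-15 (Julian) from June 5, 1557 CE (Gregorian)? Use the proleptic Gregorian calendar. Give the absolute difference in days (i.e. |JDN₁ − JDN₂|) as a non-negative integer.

First date → JDN 2289583; second date → JDN 2289898.
The interval is |2289583 − 2289898| = 315 days.

315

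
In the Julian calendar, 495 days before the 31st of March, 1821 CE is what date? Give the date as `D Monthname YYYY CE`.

The starting date is JDN 2386268; 2386268 − 495 = 2385773.
JDN 2385773 corresponds to 22 November 1819 CE.

22 November 1819 CE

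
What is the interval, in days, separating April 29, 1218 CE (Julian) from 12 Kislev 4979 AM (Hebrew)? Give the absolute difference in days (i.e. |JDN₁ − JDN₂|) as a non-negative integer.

JDN of the first date = 2166051.
JDN of the second date = 2166268.
|2166268 − 2166051| = 217.

217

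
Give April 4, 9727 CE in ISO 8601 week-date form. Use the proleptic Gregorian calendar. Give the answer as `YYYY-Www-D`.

The weekday is Friday (ISO weekday 5).
That Friday belongs to ISO week 14 of ISO year 9727.

9727-W14-5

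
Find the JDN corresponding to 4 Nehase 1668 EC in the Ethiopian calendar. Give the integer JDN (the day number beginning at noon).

In the Gregorian calendar the same day is 7 August 1676.
JDN 2451545 is 1 January 2000 CE (Gregorian); the target day is −118119 days from there, so JDN = 2333426.

2333426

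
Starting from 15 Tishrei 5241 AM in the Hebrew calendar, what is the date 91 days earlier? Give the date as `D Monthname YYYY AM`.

The starting date is JDN 2261890; 2261890 − 91 = 2261799.
JDN 2261799 corresponds to 12 Tammuz 5240 AM.

12 Tammuz 5240 AM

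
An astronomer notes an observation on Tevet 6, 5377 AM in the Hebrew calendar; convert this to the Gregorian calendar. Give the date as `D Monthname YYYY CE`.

14 December 1616 CE

Both dates share Julian Day Number 2311640; in the Gregorian calendar that is 14 December 1616 CE.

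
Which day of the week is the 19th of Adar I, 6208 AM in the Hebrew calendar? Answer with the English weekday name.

This is JDN 2615228 (24 February 2448 Gregorian).
Since JDN mod 7 = 0 (0 = Monday), the day is Monday.

Monday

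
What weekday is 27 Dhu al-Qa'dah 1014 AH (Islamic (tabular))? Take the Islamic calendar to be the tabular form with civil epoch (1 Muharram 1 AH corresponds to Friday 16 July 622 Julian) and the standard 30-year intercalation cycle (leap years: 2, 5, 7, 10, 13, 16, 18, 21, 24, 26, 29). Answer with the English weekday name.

Equivalently 5 April 1606 Gregorian, JDN 2307734.
2307734 ≡ 2 (mod 7); counting from Monday = 0 gives Wednesday.

Wednesday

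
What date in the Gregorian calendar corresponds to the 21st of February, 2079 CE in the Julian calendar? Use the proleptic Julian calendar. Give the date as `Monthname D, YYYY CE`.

For dates in this range the Gregorian date is 13 days ahead of the Julian.
21 February 2079 Julian + 13 days → 6 March 2079 Gregorian.

March 6, 2079 CE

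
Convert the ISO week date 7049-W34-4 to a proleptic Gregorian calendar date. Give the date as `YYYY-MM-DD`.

7049-08-23

ISO week 1 of 7049 is the week containing the first Thursday of 7049.
Week 34, day 4 (Thursday) lands on 7049-08-23.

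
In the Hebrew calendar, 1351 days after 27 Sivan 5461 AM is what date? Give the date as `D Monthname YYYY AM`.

19 Adar 5465 AM

JDN of 27 Sivan 5461 AM = 2342521.
2342521 + 1351 = 2343872.
JDN 2343872 in the Hebrew calendar is 19 Adar 5465 AM.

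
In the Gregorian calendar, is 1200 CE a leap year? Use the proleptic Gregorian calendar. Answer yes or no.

yes

1200 is divisible by 4; 1200 is divisible by 100 but also by 400, so it is a leap year.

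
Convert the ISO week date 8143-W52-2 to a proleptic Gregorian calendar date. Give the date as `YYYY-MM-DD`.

ISO week 1 of 8143 is the week containing the first Thursday of 8143.
Week 52, day 2 (Tuesday) lands on 8143-12-24.

8143-12-24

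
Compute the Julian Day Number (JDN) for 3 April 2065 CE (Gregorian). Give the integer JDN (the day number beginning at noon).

2475379

JDN 2451545 is 1 January 2000 CE (Gregorian); the target day is +23834 days from there, so JDN = 2475379.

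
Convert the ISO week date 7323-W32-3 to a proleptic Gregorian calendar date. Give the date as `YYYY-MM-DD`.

7323-08-11

ISO week 1 of 7323 is the week containing the first Thursday of 7323.
Week 32, day 3 (Wednesday) lands on 7323-08-11.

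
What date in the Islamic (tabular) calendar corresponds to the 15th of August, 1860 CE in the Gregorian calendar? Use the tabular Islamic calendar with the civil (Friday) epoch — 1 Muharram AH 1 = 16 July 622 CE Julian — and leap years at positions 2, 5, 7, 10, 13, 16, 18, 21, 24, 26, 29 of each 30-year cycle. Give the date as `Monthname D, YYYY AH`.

Muharram 27, 1277 AH

Both dates share Julian Day Number 2400638; in the tabular Islamic calendar that is 27 Muharram 1277 AH.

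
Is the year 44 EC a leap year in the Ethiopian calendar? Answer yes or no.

no

44 mod 4 = 0; in the Ethiopian calendar a year is leap when year mod 4 = 3, so it is a common year.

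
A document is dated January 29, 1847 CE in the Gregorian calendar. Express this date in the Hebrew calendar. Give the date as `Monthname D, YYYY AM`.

Shevat 12, 5607 AM

Julian Day Number of the source date = 2395691.
Converting JDN 2395691 to the Hebrew calendar gives 12 Shevat 5607 AM.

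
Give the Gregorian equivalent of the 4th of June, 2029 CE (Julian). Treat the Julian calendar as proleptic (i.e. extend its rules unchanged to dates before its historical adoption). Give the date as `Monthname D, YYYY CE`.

At this point the Julian calendar is 13 days behind the Gregorian.
4 June 2029 Julian + 13 days → 17 June 2029 Gregorian.

June 17, 2029 CE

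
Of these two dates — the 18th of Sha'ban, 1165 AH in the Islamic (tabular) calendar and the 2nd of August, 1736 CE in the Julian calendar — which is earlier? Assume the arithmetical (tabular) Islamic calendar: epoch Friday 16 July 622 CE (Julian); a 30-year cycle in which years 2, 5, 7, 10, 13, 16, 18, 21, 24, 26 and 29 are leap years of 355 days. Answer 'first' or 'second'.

Converting both to JDN: 2361147 vs 2355346; the smaller is the second.

second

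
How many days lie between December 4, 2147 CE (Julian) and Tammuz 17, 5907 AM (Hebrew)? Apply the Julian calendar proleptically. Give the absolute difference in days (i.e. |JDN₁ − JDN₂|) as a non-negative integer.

JDN of the first date = 2505587.
JDN of the second date = 2505431.
|2505431 − 2505587| = 156.

156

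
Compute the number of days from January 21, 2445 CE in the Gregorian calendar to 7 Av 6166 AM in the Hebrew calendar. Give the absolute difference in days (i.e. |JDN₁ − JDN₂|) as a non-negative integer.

14062

JDN of the first date = 2614099.
JDN of the second date = 2600037.
|2600037 − 2614099| = 14062.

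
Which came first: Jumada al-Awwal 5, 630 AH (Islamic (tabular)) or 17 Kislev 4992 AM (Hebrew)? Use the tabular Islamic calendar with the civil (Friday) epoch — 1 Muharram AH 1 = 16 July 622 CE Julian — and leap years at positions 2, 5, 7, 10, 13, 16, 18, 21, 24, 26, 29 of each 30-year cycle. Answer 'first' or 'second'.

second

The two dates have Julian Day Numbers 2171459 and 2170997 respectively.
Since 2170997 < 2171459, the second date comes first.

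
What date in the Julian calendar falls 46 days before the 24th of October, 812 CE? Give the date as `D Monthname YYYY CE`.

8 September 812 CE

JDN of the 24th of October, 812 CE = 2017938.
2017938 − 46 = 2017892.
JDN 2017892 in the Julian calendar is 8 September 812 CE.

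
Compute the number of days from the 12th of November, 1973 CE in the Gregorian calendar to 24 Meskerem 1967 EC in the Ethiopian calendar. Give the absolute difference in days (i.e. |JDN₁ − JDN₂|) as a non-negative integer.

JDN of the first date = 2441999.
JDN of the second date = 2442325.
|2442325 − 2441999| = 326.

326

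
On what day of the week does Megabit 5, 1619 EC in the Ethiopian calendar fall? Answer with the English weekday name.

Thursday

Equivalently 11 March 1627 Gregorian, JDN 2315379.
2315379 ≡ 3 (mod 7); counting from Monday = 0 gives Thursday.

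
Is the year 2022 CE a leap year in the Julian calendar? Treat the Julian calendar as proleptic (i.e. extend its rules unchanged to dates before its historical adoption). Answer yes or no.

no

2022 mod 4 = 2, so it is a common year in the Julian calendar.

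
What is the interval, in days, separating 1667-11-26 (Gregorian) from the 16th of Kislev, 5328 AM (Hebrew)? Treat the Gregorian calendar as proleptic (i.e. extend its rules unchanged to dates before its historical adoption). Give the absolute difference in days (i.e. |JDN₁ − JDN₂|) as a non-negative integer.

36523

First date → JDN 2330249; second date → JDN 2293726.
The interval is |2330249 − 2293726| = 36523 days.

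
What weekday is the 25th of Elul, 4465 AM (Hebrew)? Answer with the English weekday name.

Equivalently 23 September 705 Gregorian, JDN 1978821.
1978821 ≡ 5 (mod 7); counting from Monday = 0 gives Saturday.

Saturday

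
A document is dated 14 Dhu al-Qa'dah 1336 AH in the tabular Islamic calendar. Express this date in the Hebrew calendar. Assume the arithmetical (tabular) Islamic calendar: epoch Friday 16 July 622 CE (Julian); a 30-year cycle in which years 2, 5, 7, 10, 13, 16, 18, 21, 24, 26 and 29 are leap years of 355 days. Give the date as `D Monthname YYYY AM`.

13 Elul 5678 AM

Both dates share Julian Day Number 2421827; in the Hebrew calendar that is 13 Elul 5678 AM.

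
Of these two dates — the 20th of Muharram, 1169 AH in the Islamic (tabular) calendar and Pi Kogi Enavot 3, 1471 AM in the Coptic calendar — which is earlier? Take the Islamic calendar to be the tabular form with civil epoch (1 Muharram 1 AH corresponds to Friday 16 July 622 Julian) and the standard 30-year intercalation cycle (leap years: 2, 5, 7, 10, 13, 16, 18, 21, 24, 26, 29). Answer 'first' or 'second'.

The two dates have Julian Day Numbers 2362359 and 2362309 respectively.
Since 2362309 < 2362359, the second date comes first.

second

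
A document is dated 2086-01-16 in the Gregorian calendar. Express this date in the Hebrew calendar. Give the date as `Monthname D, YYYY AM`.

Shevat 1, 5846 AM

Both dates share Julian Day Number 2482972; in the Hebrew calendar that is 1 Shevat 5846 AM.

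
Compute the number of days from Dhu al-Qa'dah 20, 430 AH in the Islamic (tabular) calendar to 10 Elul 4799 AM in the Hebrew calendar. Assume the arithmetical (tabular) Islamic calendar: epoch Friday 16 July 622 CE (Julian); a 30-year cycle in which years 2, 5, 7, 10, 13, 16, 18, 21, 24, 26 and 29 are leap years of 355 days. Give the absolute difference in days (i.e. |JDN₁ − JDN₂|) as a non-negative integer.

20

JDN of the first date = 2100777.
JDN of the second date = 2100797.
|2100797 − 2100777| = 20.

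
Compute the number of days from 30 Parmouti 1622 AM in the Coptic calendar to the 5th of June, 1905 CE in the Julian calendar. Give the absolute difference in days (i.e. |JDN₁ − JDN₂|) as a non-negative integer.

JDN of the first date = 2417339.
JDN of the second date = 2417015.
|2417015 − 2417339| = 324.

324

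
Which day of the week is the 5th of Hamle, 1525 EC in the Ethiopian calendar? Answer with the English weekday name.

In the proleptic Gregorian calendar this is 9 July 1533 (JDN 2281166).
2281166 ≡ 6 (mod 7); counting from Monday = 0 gives Sunday.

Sunday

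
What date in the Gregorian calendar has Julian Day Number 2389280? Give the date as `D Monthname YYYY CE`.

Counting from JDN 2299161 = 15 Oct 1582 gives an offset of 90119 days.

11 July 1829 CE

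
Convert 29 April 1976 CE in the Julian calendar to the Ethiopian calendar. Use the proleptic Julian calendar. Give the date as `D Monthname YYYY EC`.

Julian Day Number of the source date = 2442911.
Converting JDN 2442911 to the Ethiopian calendar gives 4 Ginbot 1968 EC.

4 Ginbot 1968 EC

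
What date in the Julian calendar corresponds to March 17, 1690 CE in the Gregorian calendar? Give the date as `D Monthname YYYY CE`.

7 March 1690 CE

At this point the Julian calendar is 10 days behind the Gregorian.
17 March 1690 Gregorian − 10 days → 7 March 1690 Julian.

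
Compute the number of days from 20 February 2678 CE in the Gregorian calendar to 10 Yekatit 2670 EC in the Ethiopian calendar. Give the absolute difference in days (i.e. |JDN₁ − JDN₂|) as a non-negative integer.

JDN of the first date = 2699230.
JDN of the second date = 2699232.
|2699232 − 2699230| = 2.

2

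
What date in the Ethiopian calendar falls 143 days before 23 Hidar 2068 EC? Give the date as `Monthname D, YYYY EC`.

Hamle 6, 2067 EC

The starting date is JDN 2479275; 2479275 − 143 = 2479132.
JDN 2479132 corresponds to Hamle 6, 2067 EC.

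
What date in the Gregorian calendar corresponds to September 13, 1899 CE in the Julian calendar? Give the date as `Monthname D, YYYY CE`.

September 25, 1899 CE

The Julian–Gregorian offset here is 12 days (Julian trailing).
13 September 1899 Julian + 12 days → 25 September 1899 Gregorian.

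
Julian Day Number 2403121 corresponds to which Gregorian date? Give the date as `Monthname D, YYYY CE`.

Counting from JDN 2299161 = 15 Oct 1582 gives an offset of 103960 days.

June 3, 1867 CE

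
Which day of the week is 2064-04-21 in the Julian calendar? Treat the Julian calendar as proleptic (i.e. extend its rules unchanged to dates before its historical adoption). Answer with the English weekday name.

Sunday

Equivalently 4 May 2064 Gregorian, JDN 2475045.
Since JDN mod 7 = 6 (0 = Monday), the day is Sunday.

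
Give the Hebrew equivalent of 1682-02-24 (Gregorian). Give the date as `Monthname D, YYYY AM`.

Julian Day Number of the source date = 2335453.
Converting JDN 2335453 to the Hebrew calendar gives 16 Adar I 5442 AM.

Adar I 16, 5442 AM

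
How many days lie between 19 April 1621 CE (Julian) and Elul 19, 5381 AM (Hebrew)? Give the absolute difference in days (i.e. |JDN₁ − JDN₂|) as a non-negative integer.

JDN of the first date = 2313237.
JDN of the second date = 2313366.
|2313366 − 2313237| = 129.

129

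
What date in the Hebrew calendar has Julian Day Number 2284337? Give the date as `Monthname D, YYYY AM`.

Adar 17, 5302 AM

The proleptic Gregorian equivalent of JDN 2284337 is 15 March 1542.
In the Hebrew calendar that day is Adar 17, 5302 AM.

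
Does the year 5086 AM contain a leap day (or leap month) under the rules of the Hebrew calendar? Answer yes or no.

no

Hebrew year 5086 is year 13 of its 19-year Metonic cycle; leap years are at positions 3, 6, 8, 11, 14, 17, 19, so it is a common year (12 months).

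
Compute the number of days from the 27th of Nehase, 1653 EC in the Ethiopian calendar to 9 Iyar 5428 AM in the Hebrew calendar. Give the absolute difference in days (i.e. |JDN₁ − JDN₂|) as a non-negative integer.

JDN of the first date = 2327970.
JDN of the second date = 2330395.
|2330395 − 2327970| = 2425.

2425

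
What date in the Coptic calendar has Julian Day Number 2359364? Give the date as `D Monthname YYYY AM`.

JDN 2359364 is 14 August 1747 in the Gregorian calendar.
In the Coptic calendar that day is 10 Mesori 1463 AM.

10 Mesori 1463 AM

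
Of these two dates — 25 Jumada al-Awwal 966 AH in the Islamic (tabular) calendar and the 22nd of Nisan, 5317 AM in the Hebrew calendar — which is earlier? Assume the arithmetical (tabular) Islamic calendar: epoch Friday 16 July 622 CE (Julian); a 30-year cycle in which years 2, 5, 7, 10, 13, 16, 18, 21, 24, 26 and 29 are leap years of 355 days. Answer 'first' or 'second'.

second

Converting both to JDN: 2290546 vs 2289834; the smaller is the second.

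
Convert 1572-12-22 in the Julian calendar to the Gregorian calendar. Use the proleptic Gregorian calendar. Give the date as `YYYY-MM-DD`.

1573-01-01

For dates in this range the Gregorian date is 10 days ahead of the Julian.
22 December 1572 Julian + 10 days → 1 January 1573 Gregorian.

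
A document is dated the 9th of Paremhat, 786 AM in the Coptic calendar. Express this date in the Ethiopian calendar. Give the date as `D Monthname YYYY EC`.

Both dates share Julian Day Number 2111939; in the Ethiopian calendar that is 9 Megabit 1062 EC.

9 Megabit 1062 EC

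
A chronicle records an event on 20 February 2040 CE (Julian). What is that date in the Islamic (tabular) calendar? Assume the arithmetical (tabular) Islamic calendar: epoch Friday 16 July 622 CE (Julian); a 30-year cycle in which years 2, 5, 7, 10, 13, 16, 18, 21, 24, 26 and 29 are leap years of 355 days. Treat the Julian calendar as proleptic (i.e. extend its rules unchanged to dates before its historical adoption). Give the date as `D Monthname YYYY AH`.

Julian Day Number of the source date = 2466218.
Converting JDN 2466218 to the tabular Islamic calendar gives 19 Safar 1462 AH.

19 Safar 1462 AH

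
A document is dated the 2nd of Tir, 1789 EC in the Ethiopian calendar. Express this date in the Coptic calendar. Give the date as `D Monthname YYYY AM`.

2 Tobi 1513 AM

Julian Day Number of the source date = 2377409.
Converting JDN 2377409 to the Coptic calendar gives 2 Tobi 1513 AM.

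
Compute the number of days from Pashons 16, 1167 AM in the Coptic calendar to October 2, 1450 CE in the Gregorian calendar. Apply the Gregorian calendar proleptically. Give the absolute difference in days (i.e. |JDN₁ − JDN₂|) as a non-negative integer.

230

First date → JDN 2251166; second date → JDN 2250936.
The interval is |2251166 − 2250936| = 230 days.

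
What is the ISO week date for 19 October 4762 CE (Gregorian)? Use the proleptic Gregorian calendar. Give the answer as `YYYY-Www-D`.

4762-W42-5

The weekday is Friday (ISO weekday 5).
That Friday belongs to ISO week 42 of ISO year 4762.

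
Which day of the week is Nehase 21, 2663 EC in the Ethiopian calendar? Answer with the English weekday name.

Equivalently 1 September 2671 Gregorian, JDN 2696866.
Since JDN mod 7 = 4 (0 = Monday), the day is Friday.

Friday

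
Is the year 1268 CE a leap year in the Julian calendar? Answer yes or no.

1268 mod 4 = 0, so it is a leap year in the Julian calendar.

yes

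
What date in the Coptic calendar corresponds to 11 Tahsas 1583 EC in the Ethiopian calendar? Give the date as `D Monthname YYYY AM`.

Julian Day Number of the source date = 2302146.
Converting JDN 2302146 to the Coptic calendar gives 11 Koiak 1307 AM.

11 Koiak 1307 AM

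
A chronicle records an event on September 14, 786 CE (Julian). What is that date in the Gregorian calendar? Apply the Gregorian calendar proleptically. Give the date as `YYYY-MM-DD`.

0786-09-18

For dates in this range the Gregorian date is 4 days ahead of the Julian.
14 September 786 Julian + 4 days → 18 September 786 Gregorian.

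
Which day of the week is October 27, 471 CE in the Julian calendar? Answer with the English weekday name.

Equivalently 28 October 471 Gregorian, JDN 1893390.
Since JDN mod 7 = 2 (0 = Monday), the day is Wednesday.

Wednesday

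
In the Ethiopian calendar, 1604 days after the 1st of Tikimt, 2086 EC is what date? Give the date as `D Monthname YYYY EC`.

JDN of the 1st of Tikimt, 2086 EC = 2485797.
2485797 + 1604 = 2487401.
JDN 2487401 in the Ethiopian calendar is 24 Yekatit 2090 EC.

24 Yekatit 2090 EC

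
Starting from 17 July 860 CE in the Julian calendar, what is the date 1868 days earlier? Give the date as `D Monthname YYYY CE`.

The starting date is JDN 2035371; 2035371 − 1868 = 2033503.
JDN 2033503 corresponds to 6 June 855 CE.

6 June 855 CE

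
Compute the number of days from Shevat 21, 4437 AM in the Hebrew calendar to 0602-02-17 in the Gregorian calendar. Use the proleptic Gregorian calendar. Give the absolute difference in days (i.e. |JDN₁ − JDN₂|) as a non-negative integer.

JDN of the first date = 1968362.
JDN of the second date = 1940983.
|1940983 − 1968362| = 27379.

27379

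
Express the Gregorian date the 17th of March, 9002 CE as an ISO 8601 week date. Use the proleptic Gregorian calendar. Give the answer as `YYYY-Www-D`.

The weekday is Wednesday (ISO weekday 3).
That Wednesday belongs to ISO week 11 of ISO year 9002.

9002-W11-3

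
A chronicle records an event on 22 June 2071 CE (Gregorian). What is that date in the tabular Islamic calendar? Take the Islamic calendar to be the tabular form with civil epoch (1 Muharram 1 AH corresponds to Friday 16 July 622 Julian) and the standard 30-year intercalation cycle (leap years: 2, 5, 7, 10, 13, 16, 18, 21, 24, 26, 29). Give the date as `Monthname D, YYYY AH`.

Jumada al-Awwal 24, 1494 AH

Both dates share Julian Day Number 2477650; in the tabular Islamic calendar that is 24 Jumada al-Awwal 1494 AH.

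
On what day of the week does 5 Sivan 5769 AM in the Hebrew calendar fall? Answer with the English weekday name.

Thursday

Equivalently 28 May 2009 Gregorian, JDN 2454980.
Since JDN mod 7 = 3 (0 = Monday), the day is Thursday.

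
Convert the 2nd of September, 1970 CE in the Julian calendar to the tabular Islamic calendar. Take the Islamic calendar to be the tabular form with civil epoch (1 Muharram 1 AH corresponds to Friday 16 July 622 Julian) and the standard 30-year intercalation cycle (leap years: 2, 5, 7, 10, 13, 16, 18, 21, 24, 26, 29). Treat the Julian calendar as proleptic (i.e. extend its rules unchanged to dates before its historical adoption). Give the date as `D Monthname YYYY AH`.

14 Rajab 1390 AH

Both dates share Julian Day Number 2440845; in the tabular Islamic calendar that is 14 Rajab 1390 AH.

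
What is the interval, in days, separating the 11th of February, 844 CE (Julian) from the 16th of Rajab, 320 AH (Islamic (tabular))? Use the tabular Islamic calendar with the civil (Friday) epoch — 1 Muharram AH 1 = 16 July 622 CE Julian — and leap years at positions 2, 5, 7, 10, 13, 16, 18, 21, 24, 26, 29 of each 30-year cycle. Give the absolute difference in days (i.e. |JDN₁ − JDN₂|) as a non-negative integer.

32305

First date → JDN 2029370; second date → JDN 2061675.
The interval is |2029370 − 2061675| = 32305 days.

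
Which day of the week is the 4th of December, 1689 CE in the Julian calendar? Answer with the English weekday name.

Wednesday

Equivalently 14 December 1689 Gregorian, JDN 2338303.
2338303 ≡ 2 (mod 7); counting from Monday = 0 gives Wednesday.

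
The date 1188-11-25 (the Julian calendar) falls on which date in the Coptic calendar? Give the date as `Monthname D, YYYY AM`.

Hathor 29, 905 AM

Both dates share Julian Day Number 2155304; in the Coptic calendar that is 29 Hathor 905 AM.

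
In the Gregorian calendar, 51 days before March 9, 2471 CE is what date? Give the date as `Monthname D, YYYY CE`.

January 17, 2471 CE

Counting 51 days back from JDN 2623642 reaches JDN 2623591, which is January 17, 2471 CE.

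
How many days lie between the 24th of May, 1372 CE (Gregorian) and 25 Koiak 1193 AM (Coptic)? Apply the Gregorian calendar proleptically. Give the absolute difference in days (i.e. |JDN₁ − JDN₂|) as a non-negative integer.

JDN of the first date = 2222317.
JDN of the second date = 2260522.
|2260522 − 2222317| = 38205.

38205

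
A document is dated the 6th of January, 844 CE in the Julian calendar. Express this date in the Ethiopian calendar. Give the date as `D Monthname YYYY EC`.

10 Tir 836 EC

Julian Day Number of the source date = 2029334.
Converting JDN 2029334 to the Ethiopian calendar gives 10 Tir 836 EC.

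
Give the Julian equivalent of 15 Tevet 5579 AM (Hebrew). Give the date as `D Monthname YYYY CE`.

Both dates share Julian Day Number 2385447; in the Julian calendar that is 31 December 1818 CE.

31 December 1818 CE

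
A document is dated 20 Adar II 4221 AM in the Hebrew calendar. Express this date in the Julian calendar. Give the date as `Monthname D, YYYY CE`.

March 18, 461 CE

Both dates share Julian Day Number 1889515; in the Julian calendar that is 18 March 461 CE.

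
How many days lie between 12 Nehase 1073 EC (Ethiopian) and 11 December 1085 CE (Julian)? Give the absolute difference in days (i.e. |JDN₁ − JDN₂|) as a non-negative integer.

First date → JDN 2116110; second date → JDN 2117699.
The interval is |2116110 − 2117699| = 1589 days.

1589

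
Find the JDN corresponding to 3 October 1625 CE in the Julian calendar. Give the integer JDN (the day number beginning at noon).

2314865

Equivalently 13 October 1625 (Gregorian).
JDN 2299161 is 15 October 1582 CE (Gregorian); the target day is +15704 days from there, so JDN = 2314865.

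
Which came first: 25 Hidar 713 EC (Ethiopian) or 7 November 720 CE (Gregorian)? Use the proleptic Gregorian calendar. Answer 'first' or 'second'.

second

Converting both to JDN: 1984363 vs 1984345; the smaller is the second.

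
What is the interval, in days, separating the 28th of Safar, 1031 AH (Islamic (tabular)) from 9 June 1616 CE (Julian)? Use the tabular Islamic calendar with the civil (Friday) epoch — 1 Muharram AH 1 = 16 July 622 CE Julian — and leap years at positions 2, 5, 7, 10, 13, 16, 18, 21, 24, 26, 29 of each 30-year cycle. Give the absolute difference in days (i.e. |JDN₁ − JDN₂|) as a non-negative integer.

First date → JDN 2313495; second date → JDN 2311462.
The interval is |2313495 − 2311462| = 2033 days.

2033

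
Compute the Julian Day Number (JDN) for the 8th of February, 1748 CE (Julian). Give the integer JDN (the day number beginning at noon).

In the Gregorian calendar the same day is 19 February 1748.
JDN 2299161 is 15 October 1582 CE (Gregorian); the target day is +60392 days from there, so JDN = 2359553.

2359553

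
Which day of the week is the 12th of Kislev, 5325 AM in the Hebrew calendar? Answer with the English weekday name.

Thursday

In the proleptic Gregorian calendar this is 26 November 1564 (JDN 2292629).
Since JDN mod 7 = 3 (0 = Monday), the day is Thursday.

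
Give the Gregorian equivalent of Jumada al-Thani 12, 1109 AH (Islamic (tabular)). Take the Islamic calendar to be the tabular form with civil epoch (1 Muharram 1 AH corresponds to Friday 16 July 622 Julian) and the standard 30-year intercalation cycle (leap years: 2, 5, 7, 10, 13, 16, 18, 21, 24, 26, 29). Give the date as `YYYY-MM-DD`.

1697-12-26

Julian Day Number of the source date = 2341237.
Converting JDN 2341237 to the Gregorian calendar gives 26 December 1697 CE.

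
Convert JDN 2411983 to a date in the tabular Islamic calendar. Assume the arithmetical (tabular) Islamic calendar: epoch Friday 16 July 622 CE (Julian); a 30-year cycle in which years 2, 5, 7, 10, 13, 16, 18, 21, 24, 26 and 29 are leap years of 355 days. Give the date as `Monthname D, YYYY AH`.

Safar 2, 1309 AH

The Gregorian equivalent of JDN 2411983 is 7 September 1891.
In the tabular Islamic calendar that day is Safar 2, 1309 AH.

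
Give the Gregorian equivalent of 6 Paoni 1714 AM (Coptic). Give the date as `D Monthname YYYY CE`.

Julian Day Number of the source date = 2450978.
Converting JDN 2450978 to the Gregorian calendar gives 13 June 1998 CE.

13 June 1998 CE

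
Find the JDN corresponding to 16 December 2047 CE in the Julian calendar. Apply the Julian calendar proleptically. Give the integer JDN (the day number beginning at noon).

2469074

Equivalently 29 December 2047 (Gregorian).
JDN 2451545 is 1 January 2000 CE (Gregorian); the target day is +17529 days from there, so JDN = 2469074.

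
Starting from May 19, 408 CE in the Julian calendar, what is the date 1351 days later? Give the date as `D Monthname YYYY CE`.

JDN of May 19, 408 CE = 1870219.
1870219 + 1351 = 1871570.
JDN 1871570 in the Julian calendar is 30 January 412 CE.

30 January 412 CE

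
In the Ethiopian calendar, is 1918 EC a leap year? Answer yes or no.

1918 mod 4 = 2; in the Ethiopian calendar a year is leap when year mod 4 = 3, so it is a common year.

no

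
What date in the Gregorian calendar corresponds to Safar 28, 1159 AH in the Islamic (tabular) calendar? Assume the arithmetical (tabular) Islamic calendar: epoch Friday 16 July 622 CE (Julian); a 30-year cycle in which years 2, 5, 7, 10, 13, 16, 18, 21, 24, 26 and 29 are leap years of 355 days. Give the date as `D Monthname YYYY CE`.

Julian Day Number of the source date = 2358854.
Converting JDN 2358854 to the Gregorian calendar gives 22 March 1746 CE.

22 March 1746 CE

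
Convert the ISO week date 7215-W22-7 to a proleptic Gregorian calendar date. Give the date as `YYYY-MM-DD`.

7215-05-31

ISO week 1 of 7215 is the week containing the first Thursday of 7215.
Week 22, day 7 (Sunday) lands on 7215-05-31.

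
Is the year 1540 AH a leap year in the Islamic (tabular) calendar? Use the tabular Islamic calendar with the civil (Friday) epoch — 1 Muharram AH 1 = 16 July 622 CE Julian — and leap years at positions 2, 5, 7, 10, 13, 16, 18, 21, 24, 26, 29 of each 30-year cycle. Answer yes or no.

Year 1540 AH is year 10 of its 30-year cycle; leap positions are 2, 5, 7, 10, 13, 16, 18, 21, 24, 26, 29, so it is a leap year (355 days).

yes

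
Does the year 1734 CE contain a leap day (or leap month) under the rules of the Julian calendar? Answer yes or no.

no

1734 mod 4 = 2, so it is a common year in the Julian calendar.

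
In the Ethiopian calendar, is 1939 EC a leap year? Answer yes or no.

yes

1939 mod 4 = 3; in the Ethiopian calendar a year is leap when year mod 4 = 3, so it is a leap year.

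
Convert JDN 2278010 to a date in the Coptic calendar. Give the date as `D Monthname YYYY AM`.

JDN 2278010 is 17 November 1524 in the proleptic Gregorian calendar.
In the Coptic calendar that day is 11 Hathor 1241 AM.

11 Hathor 1241 AM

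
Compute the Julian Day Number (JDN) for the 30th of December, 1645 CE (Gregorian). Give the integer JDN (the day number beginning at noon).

2322248

JDN 2400001 is 17 November 1858 CE (Gregorian), MJD 0; the target day is −77753 days from there, so JDN = 2322248.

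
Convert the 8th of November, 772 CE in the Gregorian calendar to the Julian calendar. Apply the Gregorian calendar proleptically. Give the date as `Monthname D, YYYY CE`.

November 4, 772 CE

For dates in this range the Gregorian date is 4 days ahead of the Julian.
8 November 772 Gregorian − 4 days → 4 November 772 Julian.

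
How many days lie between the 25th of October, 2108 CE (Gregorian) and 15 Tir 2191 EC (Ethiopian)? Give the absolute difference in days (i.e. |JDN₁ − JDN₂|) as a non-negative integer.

32963

First date → JDN 2491289; second date → JDN 2524252.
The interval is |2491289 − 2524252| = 32963 days.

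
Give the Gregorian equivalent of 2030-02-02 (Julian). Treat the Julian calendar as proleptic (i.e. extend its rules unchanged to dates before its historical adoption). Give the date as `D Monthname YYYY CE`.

15 February 2030 CE

At this point the Julian calendar is 13 days behind the Gregorian.
2 February 2030 Julian + 13 days → 15 February 2030 Gregorian.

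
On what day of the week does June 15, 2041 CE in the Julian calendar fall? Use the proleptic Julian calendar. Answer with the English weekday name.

Friday

This is JDN 2466699 (28 June 2041 Gregorian).
2466699 ≡ 4 (mod 7); counting from Monday = 0 gives Friday.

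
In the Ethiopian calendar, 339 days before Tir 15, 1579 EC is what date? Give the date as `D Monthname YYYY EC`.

JDN of Tir 15, 1579 EC = 2300719.
2300719 − 339 = 2300380.
JDN 2300380 in the Ethiopian calendar is 11 Yekatit 1578 EC.

11 Yekatit 1578 EC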